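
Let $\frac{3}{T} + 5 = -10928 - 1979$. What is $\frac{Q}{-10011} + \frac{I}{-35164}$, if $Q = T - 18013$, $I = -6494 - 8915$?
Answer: $\frac{3979020919}{1778313808} \approx 2.2375$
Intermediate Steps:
$T = - \frac{1}{4304}$ ($T = \frac{3}{-5 - 12907} = \frac{3}{-12912} = 3 \left(- \frac{1}{12912}\right) = - \frac{1}{4304} \approx -0.00023234$)
$I = -15409$ ($I = -6494 - 8915 = -15409$)
$Q = - \frac{77527953}{4304}$ ($Q = - \frac{1}{4304} - 18013 = - \frac{77527953}{4304} \approx -18013.0$)
$\frac{Q}{-10011} + \frac{I}{-35164} = - \frac{77527953}{4304 \left(-10011\right)} - \frac{15409}{-35164} = \left(- \frac{77527953}{4304}\right) \left(- \frac{1}{10011}\right) - - \frac{15409}{35164} = \frac{363981}{202288} + \frac{15409}{35164} = \frac{3979020919}{1778313808}$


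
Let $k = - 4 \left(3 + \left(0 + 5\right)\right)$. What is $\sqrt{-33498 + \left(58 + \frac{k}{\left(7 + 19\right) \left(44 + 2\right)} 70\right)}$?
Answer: $\frac{4 i \sqrt{186858555}}{299} \approx 182.87 i$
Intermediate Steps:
$k = -32$ ($k = - 4 \left(3 + 5\right) = \left(-4\right) 8 = -32$)
$\sqrt{-33498 + \left(58 + \frac{k}{\left(7 + 19\right) \left(44 + 2\right)} 70\right)} = \sqrt{-33498 + \left(58 + - \frac{32}{\left(7 + 19\right) \left(44 + 2\right)} 70\right)} = \sqrt{-33498 + \left(58 + - \frac{32}{26 \cdot 46} \cdot 70\right)} = \sqrt{-33498 + \left(58 + - \frac{32}{1196} \cdot 70\right)} = \sqrt{-33498 + \left(58 + \left(-32\right) \frac{1}{1196} \cdot 70\right)} = \sqrt{-33498 + \left(58 - \frac{560}{299}\right)} = \sqrt{-33498 + \frac{16782}{299}} = \sqrt{- \frac{9999120}{299}} = \frac{4 i \sqrt{186858555}}{299}$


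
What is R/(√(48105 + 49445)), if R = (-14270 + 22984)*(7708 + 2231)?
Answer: 43304223*√3902/9755 ≈ 2.7730e+5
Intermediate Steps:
R = 86608446 (R = 8714*9939 = 86608446)
R/(√(48105 + 49445)) = 86608446/(√(48105 + 49445)) = 86608446/(√97550) = 86608446/((5*√3902)) = 86608446*(√3902/19510) = 43304223*√3902/9755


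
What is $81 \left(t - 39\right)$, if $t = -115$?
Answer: $-12474$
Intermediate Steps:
$81 \left(t - 39\right) = 81 \left(-115 - 39\right) = 81 \left(-154\right) = -12474$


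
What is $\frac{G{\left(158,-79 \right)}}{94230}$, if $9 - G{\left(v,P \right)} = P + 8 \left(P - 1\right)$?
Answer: $\frac{364}{47115} \approx 0.0077258$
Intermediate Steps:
$G{\left(v,P \right)} = 17 - 9 P$ ($G{\left(v,P \right)} = 9 - \left(P + 8 \left(P - 1\right)\right) = 9 - \left(P + 8 \left(-1 + P\right)\right) = 9 - \left(P + \left(-8 + 8 P\right)\right) = 9 - \left(-8 + 9 P\right) = 17 - 9 P$)
$\frac{G{\left(158,-79 \right)}}{94230} = \frac{17 - -711}{94230} = \left(17 + 711\right) \frac{1}{94230} = 728 \cdot \frac{1}{94230} = \frac{364}{47115}$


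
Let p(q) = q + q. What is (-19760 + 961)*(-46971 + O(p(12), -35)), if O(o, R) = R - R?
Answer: 883007829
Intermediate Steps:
p(q) = 2*q
O(o, R) = 0
(-19760 + 961)*(-46971 + O(p(12), -35)) = (-19760 + 961)*(-46971 + 0) = -18799*(-46971) = 883007829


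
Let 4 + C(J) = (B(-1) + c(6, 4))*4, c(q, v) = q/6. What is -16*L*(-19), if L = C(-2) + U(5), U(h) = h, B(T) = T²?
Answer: 2736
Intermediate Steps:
c(q, v) = q/6 (c(q, v) = q*(⅙) = q/6)
C(J) = 4 (C(J) = -4 + ((-1)² + (⅙)*6)*4 = -4 + (1 + 1)*4 = -4 + 2*4 = -4 + 8 = 4)
L = 9 (L = 4 + 5 = 9)
-16*L*(-19) = -16*9*(-19) = -144*(-19) = 2736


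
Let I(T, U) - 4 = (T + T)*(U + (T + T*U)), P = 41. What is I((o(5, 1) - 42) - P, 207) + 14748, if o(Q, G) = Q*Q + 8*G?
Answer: 1034052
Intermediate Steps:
o(Q, G) = Q² + 8*G
I(T, U) = 4 + 2*T*(T + U + T*U) (I(T, U) = 4 + (T + T)*(U + (T + T*U)) = 4 + (2*T)*(T + U + T*U) = 4 + 2*T*(T + U + T*U))
I((o(5, 1) - 42) - P, 207) + 14748 = (4 + 2*(((5² + 8*1) - 42) - 1*41)² + 2*(((5² + 8*1) - 42) - 1*41)*207 + 2*207*(((5² + 8*1) - 42) - 1*41)²) + 14748 = (4 + 2*(((25 + 8) - 42) - 41)² + 2*(((25 + 8) - 42) - 41)*207 + 2*207*(((25 + 8) - 42) - 41)²) + 14748 = (4 + 2*((33 - 42) - 41)² + 2*((33 - 42) - 41)*207 + 2*207*((33 - 42) - 41)²) + 14748 = (4 + 2*(-9 - 41)² + 2*(-9 - 41)*207 + 2*207*(-9 - 41)²) + 14748 = (4 + 2*(-50)² + 2*(-50)*207 + 2*207*(-50)²) + 14748 = (4 + 2*2500 - 20700 + 2*207*2500) + 14748 = (4 + 5000 - 20700 + 1035000) + 14748 = 1019304 + 14748 = 1034052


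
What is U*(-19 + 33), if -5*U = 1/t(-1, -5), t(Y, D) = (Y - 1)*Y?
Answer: -7/5 ≈ -1.4000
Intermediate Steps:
t(Y, D) = Y*(-1 + Y) (t(Y, D) = (-1 + Y)*Y = Y*(-1 + Y))
U = -⅒ (U = -(-1/(-1 - 1))/5 = -1/(5*((-1*(-2)))) = -⅕/2 = -⅕*½ = -⅒ ≈ -0.10000)
U*(-19 + 33) = -(-19 + 33)/10 = -⅒*14 = -7/5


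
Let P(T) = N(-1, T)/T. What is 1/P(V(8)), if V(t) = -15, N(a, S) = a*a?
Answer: -15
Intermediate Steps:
N(a, S) = a²
P(T) = 1/T (P(T) = (-1)²/T = 1/T)
1/P(V(8)) = 1/(1/(-15)) = 1/(-1/15) = -15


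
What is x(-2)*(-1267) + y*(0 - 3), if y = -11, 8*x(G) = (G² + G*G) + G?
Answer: -3669/4 ≈ -917.25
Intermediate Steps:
x(G) = G²/4 + G/8 (x(G) = ((G² + G*G) + G)/8 = ((G² + G²) + G)/8 = (2*G² + G)/8 = (G + 2*G²)/8 = G²/4 + G/8)
x(-2)*(-1267) + y*(0 - 3) = ((⅛)*(-2)*(1 + 2*(-2)))*(-1267) - 11*(0 - 3) = ((⅛)*(-2)*(1 - 4))*(-1267) - 11*(-3) = ((⅛)*(-2)*(-3))*(-1267) + 33 = (¾)*(-1267) + 33 = -3801/4 + 33 = -3669/4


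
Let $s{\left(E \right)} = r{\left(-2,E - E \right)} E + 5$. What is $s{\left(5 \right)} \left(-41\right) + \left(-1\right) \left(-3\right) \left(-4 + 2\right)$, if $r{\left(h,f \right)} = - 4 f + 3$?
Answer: $-826$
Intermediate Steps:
$r{\left(h,f \right)} = 3 - 4 f$
$s{\left(E \right)} = 5 + 3 E$ ($s{\left(E \right)} = \left(3 - 4 \left(E - E\right)\right) E + 5 = \left(3 - 0\right) E + 5 = \left(3 + 0\right) E + 5 = 3 E + 5 = 5 + 3 E$)
$s{\left(5 \right)} \left(-41\right) + \left(-1\right) \left(-3\right) \left(-4 + 2\right) = \left(5 + 3 \cdot 5\right) \left(-41\right) + \left(-1\right) \left(-3\right) \left(-4 + 2\right) = \left(5 + 15\right) \left(-41\right) + 3 \left(-2\right) = 20 \left(-41\right) - 6 = -820 - 6 = -826$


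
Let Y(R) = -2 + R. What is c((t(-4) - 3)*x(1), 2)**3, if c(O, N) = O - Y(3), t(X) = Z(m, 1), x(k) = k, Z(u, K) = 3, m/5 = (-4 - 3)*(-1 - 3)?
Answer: -1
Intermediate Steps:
m = 140 (m = 5*((-4 - 3)*(-1 - 3)) = 5*(-7*(-4)) = 5*28 = 140)
t(X) = 3
c(O, N) = -1 + O (c(O, N) = O - (-2 + 3) = O - 1*1 = O - 1 = -1 + O)
c((t(-4) - 3)*x(1), 2)**3 = (-1 + (3 - 3)*1)**3 = (-1 + 0*1)**3 = (-1 + 0)**3 = (-1)**3 = -1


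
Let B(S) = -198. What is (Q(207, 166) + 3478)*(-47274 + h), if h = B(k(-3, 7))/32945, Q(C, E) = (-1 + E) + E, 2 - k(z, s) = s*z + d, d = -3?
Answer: -539299733232/2995 ≈ -1.8007e+8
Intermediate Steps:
k(z, s) = 5 - s*z (k(z, s) = 2 - (s*z - 3) = 2 - (-3 + s*z) = 2 + (3 - s*z) = 5 - s*z)
Q(C, E) = -1 + 2*E
h = -18/2995 (h = -198/32945 = -198*1/32945 = -18/2995 ≈ -0.0060100)
(Q(207, 166) + 3478)*(-47274 + h) = ((-1 + 2*166) + 3478)*(-47274 - 18/2995) = ((-1 + 332) + 3478)*(-141585648/2995) = (331 + 3478)*(-141585648/2995) = 3809*(-141585648/2995) = -539299733232/2995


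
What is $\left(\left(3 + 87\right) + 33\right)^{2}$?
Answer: $15129$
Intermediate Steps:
$\left(\left(3 + 87\right) + 33\right)^{2} = \left(90 + 33\right)^{2} = 123^{2} = 15129$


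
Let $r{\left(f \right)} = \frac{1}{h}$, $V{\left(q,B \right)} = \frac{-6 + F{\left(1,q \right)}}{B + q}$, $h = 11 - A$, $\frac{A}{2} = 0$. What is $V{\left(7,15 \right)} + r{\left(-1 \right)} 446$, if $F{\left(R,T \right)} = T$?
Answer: $\frac{893}{22} \approx 40.591$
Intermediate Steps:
$A = 0$ ($A = 2 \cdot 0 = 0$)
$h = 11$ ($h = 11 - 0 = 11 + 0 = 11$)
$V{\left(q,B \right)} = \frac{-6 + q}{B + q}$
$r{\left(f \right)} = \frac{1}{11}$
$V{\left(7,15 \right)} + r{\left(-1 \right)} 446 = \frac{-6 + 7}{15 + 7} + \frac{1}{11} \cdot 446 = \frac{1}{22} \cdot 1 + \frac{446}{11} = \frac{1}{22} + \frac{446}{11} = \frac{893}{22}$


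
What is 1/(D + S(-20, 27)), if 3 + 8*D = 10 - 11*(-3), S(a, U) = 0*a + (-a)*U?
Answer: 1/545 ≈ 0.0018349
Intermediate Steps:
S(a, U) = -U*a (S(a, U) = 0 - U*a = -U*a)
D = 5 (D = -3/8 + (10 - 11*(-3))/8 = -3/8 + (10 + 33)/8 = -3/8 + (⅛)*43 = -3/8 + 43/8 = 5)
1/(D + S(-20, 27)) = 1/(5 - 1*27*(-20)) = 1/(5 + 540) = 1/545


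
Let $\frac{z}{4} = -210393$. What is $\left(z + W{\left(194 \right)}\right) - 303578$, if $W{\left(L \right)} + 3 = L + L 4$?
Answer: $-1144183$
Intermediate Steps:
$W{\left(L \right)} = -3 + 5 L$ ($W{\left(L \right)} = -3 + \left(L + L 4\right) = -3 + \left(L + 4 L\right) = -3 + 5 L$)
$z = -841572$ ($z = 4 \left(-210393\right) = -841572$)
$\left(z + W{\left(194 \right)}\right) - 303578 = \left(-841572 + \left(-3 + 5 \cdot 194\right)\right) - 303578 = \left(-841572 + \left(-3 + 970\right)\right) - 303578 = \left(-841572 + 967\right) - 303578 = -840605 - 303578 = -1144183$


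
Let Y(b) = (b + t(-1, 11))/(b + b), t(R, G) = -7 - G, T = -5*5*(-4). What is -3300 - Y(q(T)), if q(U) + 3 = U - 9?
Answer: -290435/88 ≈ -3300.4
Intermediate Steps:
T = 100 (T = -25*(-4) = 100)
q(U) = -12 + U (q(U) = -3 + (U - 9) = -3 + (-9 + U) = -12 + U)
Y(b) = (-18 + b)/(2*b) (Y(b) = (b + (-7 - 1*11))/(b + b) = (b + (-7 - 11))/((2*b)) = (b - 18)*(1/(2*b)) = (-18 + b)*(1/(2*b)) = (-18 + b)/(2*b))
-3300 - Y(q(T)) = -3300 - (-18 + (-12 + 100))/(2*(-12 + 100)) = -3300 - (-18 + 88)/(2*88) = -3300 - 70/(2*88) = -3300 - 1*35/88 = -3300 - 35/88 = -290435/88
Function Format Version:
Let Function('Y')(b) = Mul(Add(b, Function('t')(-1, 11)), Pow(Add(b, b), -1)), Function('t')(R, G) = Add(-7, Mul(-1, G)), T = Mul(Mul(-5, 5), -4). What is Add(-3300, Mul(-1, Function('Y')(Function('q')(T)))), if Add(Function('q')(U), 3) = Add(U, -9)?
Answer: Rational(-290435, 88) ≈ -3300.4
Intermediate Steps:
T = 100 (T = Mul(-25, -4) = 100)
Function('q')(U) = Add(-12, U) (Function('q')(U) = Add(-3, Add(U, -9)) = Add(-3, Add(-9, U)) = Add(-12, U))
Function('Y')(b) = Mul(Rational(1, 2), Pow(b, -1), Add(-18, b)) (Function('Y')(b) = Mul(Add(b, Add(-7, Mul(-1, 11))), Pow(Add(b, b), -1)) = Mul(Add(b, Add(-7, -11)), Pow(Mul(2, b), -1)) = Mul(Add(b, -18), Mul(Rational(1, 2), Pow(b, -1))) = Mul(Add(-18, b), Mul(Rational(1, 2), Pow(b, -1))) = Mul(Rational(1, 2), Pow(b, -1), Add(-18, b)))
Add(-3300, Mul(-1, Function('Y')(Function('q')(T)))) = Add(-3300, Mul(-1, Mul(Rational(1, 2), Pow(Add(-12, 100), -1), Add(-18, Add(-12, 100))))) = Add(-3300, Mul(-1, Mul(Rational(1, 2), Pow(88, -1), Add(-18, 88)))) = Add(-3300, Mul(-1, Mul(Rational(1, 2), Rational(1, 88), 70))) = Add(-3300, Mul(-1, Rational(35, 88))) = Add(-3300, Rational(-35, 88)) = Rational(-290435, 88)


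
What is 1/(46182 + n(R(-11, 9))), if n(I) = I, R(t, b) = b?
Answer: 1/46191 ≈ 2.1649e-5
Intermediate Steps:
1/(46182 + n(R(-11, 9))) = 1/(46182 + 9) = 1/46191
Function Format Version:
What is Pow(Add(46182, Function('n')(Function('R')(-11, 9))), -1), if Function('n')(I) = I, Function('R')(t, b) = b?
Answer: Rational(1, 46191) ≈ 2.1649e-5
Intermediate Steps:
Pow(Add(46182, Function('n')(Function('R')(-11, 9))), -1) = Pow(Add(46182, 9), -1) = Pow(46191, -1) = Rational(1, 46191)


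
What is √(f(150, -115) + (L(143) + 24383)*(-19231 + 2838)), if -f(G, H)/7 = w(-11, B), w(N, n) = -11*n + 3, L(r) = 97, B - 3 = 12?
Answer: 3*I*√44588834 ≈ 20032.0*I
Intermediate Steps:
B = 15 (B = 3 + 12 = 15)
w(N, n) = 3 - 11*n
f(G, H) = 1134 (f(G, H) = -7*(3 - 11*15) = -7*(3 - 165) = -7*(-162) = 1134)
√(f(150, -115) + (L(143) + 24383)*(-19231 + 2838)) = √(1134 + (97 + 24383)*(-19231 + 2838)) = √(1134 + 24480*(-16393)) = √(1134 - 401300640) = √(-401299506) = 3*I*√44588834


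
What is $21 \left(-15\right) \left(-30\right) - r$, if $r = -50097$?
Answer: $59547$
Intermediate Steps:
$21 \left(-15\right) \left(-30\right) - r = 21 \left(-15\right) \left(-30\right) - -50097 = \left(-315\right) \left(-30\right) + 50097 = 9450 + 50097 = 59547$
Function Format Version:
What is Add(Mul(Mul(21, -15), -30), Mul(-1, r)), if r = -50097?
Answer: 59547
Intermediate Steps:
Add(Mul(Mul(21, -15), -30), Mul(-1, r)) = Add(Mul(Mul(21, -15), -30), Mul(-1, -50097)) = Add(Mul(-315, -30), 50097) = Add(9450, 50097) = 59547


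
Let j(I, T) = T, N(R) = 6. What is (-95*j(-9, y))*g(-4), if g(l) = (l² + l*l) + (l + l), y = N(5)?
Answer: -13680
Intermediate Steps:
y = 6
g(l) = 2*l + 2*l² (g(l) = (l² + l²) + 2*l = 2*l² + 2*l = 2*l + 2*l²)
(-95*j(-9, y))*g(-4) = (-95*6)*(2*(-4)*(1 - 4)) = -1140*(-4)*(-3) = -570*24 = -13680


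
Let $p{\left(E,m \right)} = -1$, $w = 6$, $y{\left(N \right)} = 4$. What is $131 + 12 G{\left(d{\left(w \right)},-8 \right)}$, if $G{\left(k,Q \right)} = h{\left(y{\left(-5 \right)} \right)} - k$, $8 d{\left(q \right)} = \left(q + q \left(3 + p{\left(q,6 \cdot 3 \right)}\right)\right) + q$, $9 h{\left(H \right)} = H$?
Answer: $\frac{301}{3} \approx 100.33$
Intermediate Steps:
$h{\left(H \right)} = \frac{H}{9}$
$d{\left(q \right)} = \frac{q}{2}$ ($d{\left(q \right)} = \frac{\left(q + q \left(3 - 1\right)\right) + q}{8} = \frac{\left(q + q 2\right) + q}{8} = \frac{\left(q + 2 q\right) + q}{8} = \frac{3 q + q}{8} = \frac{4 q}{8} = \frac{q}{2}$)
$G{\left(k,Q \right)} = \frac{4}{9} - k$ ($G{\left(k,Q \right)} = \frac{1}{9} \cdot 4 - k = \frac{4}{9} - k$)
$131 + 12 G{\left(d{\left(w \right)},-8 \right)} = 131 + 12 \left(\frac{4}{9} - \frac{1}{2} \cdot 6\right) = 131 + 12 \left(\frac{4}{9} - 3\right) = 131 + 12 \left(- \frac{23}{9}\right) = 131 - \frac{92}{3} = \frac{301}{3}$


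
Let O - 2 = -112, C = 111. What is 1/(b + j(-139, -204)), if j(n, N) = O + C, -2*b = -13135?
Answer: 2/13137 ≈ 0.00015224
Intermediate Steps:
O = -110 (O = 2 - 112 = -110)
b = 13135/2 (b = -½*(-13135) = 13135/2 ≈ 6567.5)
j(n, N) = 1 (j(n, N) = -110 + 111 = 1)
1/(b + j(-139, -204)) = 1/(13135/2 + 1) = 1/(13137/2) = 2/13137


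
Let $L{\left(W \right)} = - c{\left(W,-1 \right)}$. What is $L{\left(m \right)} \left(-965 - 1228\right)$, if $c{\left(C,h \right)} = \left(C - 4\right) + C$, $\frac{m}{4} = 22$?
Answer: $377196$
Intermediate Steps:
$m = 88$ ($m = 4 \cdot 22 = 88$)
$c{\left(C,h \right)} = -4 + 2 C$ ($c{\left(C,h \right)} = \left(-4 + C\right) + C = -4 + 2 C$)
$L{\left(W \right)} = 4 - 2 W$ ($L{\left(W \right)} = - (-4 + 2 W) = 4 - 2 W$)
$L{\left(m \right)} \left(-965 - 1228\right) = \left(4 - 176\right) \left(-965 - 1228\right) = \left(4 - 176\right) \left(-2193\right) = \left(-172\right) \left(-2193\right) = 377196$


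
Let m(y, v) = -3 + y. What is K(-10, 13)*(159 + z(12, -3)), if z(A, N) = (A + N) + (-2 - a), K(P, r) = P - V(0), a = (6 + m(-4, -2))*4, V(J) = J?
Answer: -1700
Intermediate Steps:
a = -4 (a = (6 + (-3 - 4))*4 = (6 - 7)*4 = -1*4 = -4)
K(P, r) = P (K(P, r) = P - 1*0 = P + 0 = P)
z(A, N) = 2 + A + N (z(A, N) = (A + N) + (-2 - 1*(-4)) = (A + N) + (-2 + 4) = (A + N) + 2 = 2 + A + N)
K(-10, 13)*(159 + z(12, -3)) = -10*(159 + (2 + 12 - 3)) = -10*(159 + 11) = -10*170 = -1700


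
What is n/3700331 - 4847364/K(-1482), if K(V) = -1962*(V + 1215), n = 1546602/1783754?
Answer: -296249346327995841/32015629319595187 ≈ -9.2533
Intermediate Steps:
n = 773301/891877 (n = 1546602*(1/1783754) = 773301/891877 ≈ 0.86705)
K(V) = -2383830 - 1962*V (K(V) = -1962*(1215 + V) = -2383830 - 1962*V)
n/3700331 - 4847364/K(-1482) = (773301/891877)/3700331 - 4847364/(-2383830 - 1962*(-1482)) = (773301/891877)*(1/3700331) - 4847364/(-2383830 + 2907684) = 773301/3300240111287 - 4847364/523854 = 773301/3300240111287 - 4847364*1/523854 = 773301/3300240111287 - 89766/9701 = -296249346327995841/32015629319595187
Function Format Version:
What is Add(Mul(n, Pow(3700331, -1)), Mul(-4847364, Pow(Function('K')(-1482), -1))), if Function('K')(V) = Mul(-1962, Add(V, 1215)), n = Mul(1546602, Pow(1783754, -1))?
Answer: Rational(-296249346327995841, 32015629319595187) ≈ -9.2533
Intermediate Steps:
n = Rational(773301, 891877) (n = Mul(1546602, Rational(1, 1783754)) = Rational(773301, 891877) ≈ 0.86705)
Function('K')(V) = Add(-2383830, Mul(-1962, V)) (Function('K')(V) = Mul(-1962, Add(1215, V)) = Add(-2383830, Mul(-1962, V)))
Add(Mul(n, Pow(3700331, -1)), Mul(-4847364, Pow(Function('K')(-1482), -1))) = Add(Mul(Rational(773301, 891877), Pow(3700331, -1)), Mul(-4847364, Pow(Add(-2383830, Mul(-1962, -1482)), -1))) = Add(Mul(Rational(773301, 891877), Rational(1, 3700331)), Mul(-4847364, Pow(Add(-2383830, 2907684), -1))) = Add(Rational(773301, 3300240111287), Mul(-4847364, Pow(523854, -1))) = Add(Rational(773301, 3300240111287), Mul(-4847364, Rational(1, 523854))) = Add(Rational(773301, 3300240111287), Rational(-89766, 9701)) = Rational(-296249346327995841, 32015629319595187)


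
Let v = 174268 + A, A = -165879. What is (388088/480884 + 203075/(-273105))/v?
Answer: 416662747/55087133920749 ≈ 7.5637e-6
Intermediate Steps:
v = 8389 (v = 174268 - 165879 = 8389)
(388088/480884 + 203075/(-273105))/v = (388088/480884 + 203075/(-273105))/8389 = (388088*(1/480884) + 203075*(-1/273105))*(1/8389) = (97022/120221 - 40615/54621)*(1/8389) = (416662747/6566591241)*(1/8389) = 416662747/55087133920749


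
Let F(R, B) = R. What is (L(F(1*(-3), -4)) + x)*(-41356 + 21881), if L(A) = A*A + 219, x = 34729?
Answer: -680787575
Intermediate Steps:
L(A) = 219 + A² (L(A) = A² + 219 = 219 + A²)
(L(F(1*(-3), -4)) + x)*(-41356 + 21881) = ((219 + (1*(-3))²) + 34729)*(-41356 + 21881) = ((219 + (-3)²) + 34729)*(-19475) = ((219 + 9) + 34729)*(-19475) = (228 + 34729)*(-19475) = 34957*(-19475) = -680787575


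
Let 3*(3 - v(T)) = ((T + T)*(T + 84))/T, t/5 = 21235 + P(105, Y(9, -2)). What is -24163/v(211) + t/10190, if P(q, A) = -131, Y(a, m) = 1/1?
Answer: 79997003/592039 ≈ 135.12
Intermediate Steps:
Y(a, m) = 1
t = 105520 (t = 5*(21235 - 131) = 5*21104 = 105520)
v(T) = -53 - 2*T/3 (v(T) = 3 - (T + T)*(T + 84)/(3*T) = 3 - (2*T)*(84 + T)/(3*T) = 3 - 2*T*(84 + T)/(3*T) = 3 - (168 + 2*T)/3 = 3 + (-56 - 2*T/3) = -53 - 2*T/3)
-24163/v(211) + t/10190 = -24163/(-53 - 2/3*211) + 105520/10190 = -24163/(-53 - 422/3) + 105520*(1/10190) = -24163/(-581/3) + 10552/1019 = -24163*(-3/581) + 10552/1019 = 72489/581 + 10552/1019 = 79997003/592039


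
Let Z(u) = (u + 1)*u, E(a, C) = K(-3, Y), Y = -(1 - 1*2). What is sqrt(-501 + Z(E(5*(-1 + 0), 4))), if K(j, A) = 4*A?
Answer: I*sqrt(481) ≈ 21.932*I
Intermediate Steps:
Y = 1 (Y = -(1 - 2) = -1*(-1) = 1)
E(a, C) = 4 (E(a, C) = 4*1 = 4)
Z(u) = u*(1 + u) (Z(u) = (1 + u)*u = u*(1 + u))
sqrt(-501 + Z(E(5*(-1 + 0), 4))) = sqrt(-501 + 4*(1 + 4)) = sqrt(-501 + 4*5) = sqrt(-501 + 20) = sqrt(-481) = I*sqrt(481)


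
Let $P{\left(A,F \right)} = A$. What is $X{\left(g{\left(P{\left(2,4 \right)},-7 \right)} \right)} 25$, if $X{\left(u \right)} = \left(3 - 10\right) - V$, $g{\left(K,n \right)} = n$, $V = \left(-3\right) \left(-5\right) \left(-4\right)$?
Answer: $1325$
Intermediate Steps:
$V = -60$ ($V = 15 \left(-4\right) = -60$)
$X{\left(u \right)} = 53$ ($X{\left(u \right)} = \left(3 - 10\right) - -60 = \left(3 - 10\right) + 60 = -7 + 60 = 53$)
$X{\left(g{\left(P{\left(2,4 \right)},-7 \right)} \right)} 25 = 53 \cdot 25 = 1325$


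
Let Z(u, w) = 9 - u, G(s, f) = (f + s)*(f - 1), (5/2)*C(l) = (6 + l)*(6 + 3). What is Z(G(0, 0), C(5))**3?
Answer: 729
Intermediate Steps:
C(l) = 108/5 + 18*l/5 (C(l) = 2*((6 + l)*(6 + 3))/5 = 2*((6 + l)*9)/5 = 2*(54 + 9*l)/5 = 108/5 + 18*l/5)
G(s, f) = (-1 + f)*(f + s) (G(s, f) = (f + s)*(-1 + f) = (-1 + f)*(f + s))
Z(G(0, 0), C(5))**3 = (9 - (0**2 - 1*0 - 1*0 + 0*0))**3 = (9 - (0 + 0 + 0 + 0))**3 = (9 - 1*0)**3 = (9 + 0)**3 = 9**3 = 729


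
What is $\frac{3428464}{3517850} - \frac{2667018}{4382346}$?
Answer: $\frac{470212185437}{1284702989675} \approx 0.36601$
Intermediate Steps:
$\frac{3428464}{3517850} - \frac{2667018}{4382346} = 3428464 \cdot \frac{1}{3517850} - \frac{444503}{730391} = \frac{1714232}{1758925} - \frac{444503}{730391} = \frac{470212185437}{1284702989675}$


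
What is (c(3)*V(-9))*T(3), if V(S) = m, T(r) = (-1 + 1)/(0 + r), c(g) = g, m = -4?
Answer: 0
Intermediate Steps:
T(r) = 0 (T(r) = 0/r = 0)
V(S) = -4
(c(3)*V(-9))*T(3) = (3*(-4))*0 = -12*0 = 0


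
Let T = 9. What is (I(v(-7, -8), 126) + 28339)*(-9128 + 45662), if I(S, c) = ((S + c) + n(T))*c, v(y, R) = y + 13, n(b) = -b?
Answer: 1601540958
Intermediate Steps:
v(y, R) = 13 + y
I(S, c) = c*(-9 + S + c) (I(S, c) = ((S + c) - 1*9)*c = ((S + c) - 9)*c = (-9 + S + c)*c = c*(-9 + S + c))
(I(v(-7, -8), 126) + 28339)*(-9128 + 45662) = (126*(-9 + (13 - 7) + 126) + 28339)*(-9128 + 45662) = (126*(-9 + 6 + 126) + 28339)*36534 = (126*123 + 28339)*36534 = (15498 + 28339)*36534 = 43837*36534 = 1601540958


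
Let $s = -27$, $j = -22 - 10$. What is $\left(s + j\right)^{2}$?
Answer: $3481$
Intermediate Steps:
$j = -32$ ($j = -22 - 10 = -32$)
$\left(s + j\right)^{2} = \left(-27 - 32\right)^{2} = \left(-59\right)^{2} = 3481$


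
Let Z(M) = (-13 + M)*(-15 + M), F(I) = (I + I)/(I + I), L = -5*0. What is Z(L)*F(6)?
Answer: 195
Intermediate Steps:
L = 0
F(I) = 1 (F(I) = (2*I)/((2*I)) = (2*I)*(1/(2*I)) = 1)
Z(M) = (-15 + M)*(-13 + M)
Z(L)*F(6) = (195 + 0**2 - 28*0)*1 = (195 + 0 + 0)*1 = 195*1 = 195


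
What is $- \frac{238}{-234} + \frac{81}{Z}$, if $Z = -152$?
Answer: $\frac{8611}{17784} \approx 0.4842$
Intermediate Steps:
$- \frac{238}{-234} + \frac{81}{Z} = - \frac{238}{-234} + \frac{81}{-152} = \left(-238\right) \left(- \frac{1}{234}\right) + 81 \left(- \frac{1}{152}\right) = \frac{119}{117} - \frac{81}{152} = \frac{8611}{17784}$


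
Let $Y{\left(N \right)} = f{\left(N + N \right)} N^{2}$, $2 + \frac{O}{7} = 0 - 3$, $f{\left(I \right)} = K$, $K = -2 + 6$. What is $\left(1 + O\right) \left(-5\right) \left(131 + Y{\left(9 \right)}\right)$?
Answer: $77350$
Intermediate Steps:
$K = 4$
$f{\left(I \right)} = 4$
$O = -35$ ($O = -14 + 7 \left(0 - 3\right) = -14 + 7 \left(-3\right) = -14 - 21 = -35$)
$Y{\left(N \right)} = 4 N^{2}$
$\left(1 + O\right) \left(-5\right) \left(131 + Y{\left(9 \right)}\right) = \left(1 - 35\right) \left(-5\right) \left(131 + 4 \cdot 9^{2}\right) = \left(-34\right) \left(-5\right) \left(131 + 4 \cdot 81\right) = 170 \left(131 + 324\right) = 170 \cdot 455 = 77350$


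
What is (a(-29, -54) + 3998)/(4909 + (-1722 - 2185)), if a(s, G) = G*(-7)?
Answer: 2188/501 ≈ 4.3673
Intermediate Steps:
a(s, G) = -7*G
(a(-29, -54) + 3998)/(4909 + (-1722 - 2185)) = (-7*(-54) + 3998)/(4909 + (-1722 - 2185)) = (378 + 3998)/(4909 - 3907) = 4376/1002 = 4376*(1/1002) = 2188/501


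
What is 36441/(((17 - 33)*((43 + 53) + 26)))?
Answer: -36441/1952 ≈ -18.669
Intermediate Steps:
36441/(((17 - 33)*((43 + 53) + 26))) = 36441/((-16*(96 + 26))) = 36441/((-16*122)) = 36441/(-1952) = 36441*(-1/1952) = -36441/1952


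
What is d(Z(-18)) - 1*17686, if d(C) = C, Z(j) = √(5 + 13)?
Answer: -17686 + 3*√2 ≈ -17682.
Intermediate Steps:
Z(j) = 3*√2 (Z(j) = √18 = 3*√2)
d(Z(-18)) - 1*17686 = 3*√2 - 1*17686 = 3*√2 - 17686 = -17686 + 3*√2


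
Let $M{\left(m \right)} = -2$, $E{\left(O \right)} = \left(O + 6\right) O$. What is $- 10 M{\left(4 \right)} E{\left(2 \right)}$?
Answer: $320$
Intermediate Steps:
$E{\left(O \right)} = O \left(6 + O\right)$ ($E{\left(O \right)} = \left(6 + O\right) O = O \left(6 + O\right)$)
$- 10 M{\left(4 \right)} E{\left(2 \right)} = \left(-10\right) \left(-2\right) 2 \left(6 + 2\right) = 20 \cdot 2 \cdot 8 = 20 \cdot 16 = 320$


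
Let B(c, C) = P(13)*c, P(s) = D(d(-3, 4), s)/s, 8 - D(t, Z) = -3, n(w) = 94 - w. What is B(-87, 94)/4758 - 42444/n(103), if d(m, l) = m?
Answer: 97234169/20618 ≈ 4716.0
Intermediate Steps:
D(t, Z) = 11 (D(t, Z) = 8 - 1*(-3) = 8 + 3 = 11)
P(s) = 11/s
B(c, C) = 11*c/13 (B(c, C) = (11/13)*c = (11*(1/13))*c = 11*c/13)
B(-87, 94)/4758 - 42444/n(103) = ((11/13)*(-87))/4758 - 42444/(94 - 1*103) = -957/13*1/4758 - 42444/(94 - 103) = -319/20618 - 42444/(-9) = -319/20618 - 42444*(-⅑) = -319/20618 + 4716 = 97234169/20618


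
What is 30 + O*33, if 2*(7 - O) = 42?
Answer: -432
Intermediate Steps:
O = -14 (O = 7 - ½*42 = 7 - 21 = -14)
30 + O*33 = 30 - 14*33 = 30 - 462 = -432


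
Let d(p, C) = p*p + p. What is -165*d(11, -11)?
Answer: -21780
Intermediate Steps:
d(p, C) = p + p² (d(p, C) = p² + p = p + p²)
-165*d(11, -11) = -1815*(1 + 11) = -1815*12 = -165*132 = -21780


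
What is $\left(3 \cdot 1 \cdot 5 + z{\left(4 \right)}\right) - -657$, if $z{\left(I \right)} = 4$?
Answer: $676$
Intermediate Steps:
$\left(3 \cdot 1 \cdot 5 + z{\left(4 \right)}\right) - -657 = \left(3 \cdot 1 \cdot 5 + 4\right) - -657 = \left(3 \cdot 5 + 4\right) + 657 = \left(15 + 4\right) + 657 = 19 + 657 = 676$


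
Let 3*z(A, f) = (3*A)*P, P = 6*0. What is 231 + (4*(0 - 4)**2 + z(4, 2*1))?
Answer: 295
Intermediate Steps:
P = 0
z(A, f) = 0 (z(A, f) = ((3*A)*0)/3 = (1/3)*0 = 0)
231 + (4*(0 - 4)**2 + z(4, 2*1)) = 231 + (4*(0 - 4)**2 + 0) = 231 + (4*(-4)**2 + 0) = 231 + (4*16 + 0) = 231 + (64 + 0) = 231 + 64 = 295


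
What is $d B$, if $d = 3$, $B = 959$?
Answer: $2877$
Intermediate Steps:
$d B = 3 \cdot 959 = 2877$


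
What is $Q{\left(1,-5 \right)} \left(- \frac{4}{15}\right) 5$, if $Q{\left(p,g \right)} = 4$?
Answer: $- \frac{16}{3} \approx -5.3333$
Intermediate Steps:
$Q{\left(1,-5 \right)} \left(- \frac{4}{15}\right) 5 = 4 \left(- \frac{4}{15}\right) 5 = \left(- \frac{16}{15}\right) 5 = - \frac{16}{3}$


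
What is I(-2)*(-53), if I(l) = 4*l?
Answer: 424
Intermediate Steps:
I(-2)*(-53) = (4*(-2))*(-53) = -8*(-53) = 424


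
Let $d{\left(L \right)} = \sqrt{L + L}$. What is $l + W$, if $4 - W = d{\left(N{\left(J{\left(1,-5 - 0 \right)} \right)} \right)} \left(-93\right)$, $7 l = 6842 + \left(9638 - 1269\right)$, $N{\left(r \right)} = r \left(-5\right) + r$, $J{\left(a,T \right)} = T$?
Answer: $2177 + 186 \sqrt{10} \approx 2765.2$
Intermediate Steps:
$N{\left(r \right)} = - 4 r$ ($N{\left(r \right)} = - 5 r + r = - 4 r$)
$d{\left(L \right)} = \sqrt{2} \sqrt{L}$ ($d{\left(L \right)} = \sqrt{2 L} = \sqrt{2} \sqrt{L}$)
$l = 2173$ ($l = \frac{6842 + \left(9638 - 1269\right)}{7} = \frac{6842 + 8369}{7} = \frac{1}{7} \cdot 15211 = 2173$)
$W = 4 + 186 \sqrt{10}$ ($W = 4 - \sqrt{2} \sqrt{- 4 \left(-5 - 0\right)} \left(-93\right) = 4 - \sqrt{2} \sqrt{- 4 \left(-5 + 0\right)} \left(-93\right) = 4 - \sqrt{2} \sqrt{\left(-4\right) \left(-5\right)} \left(-93\right) = 4 - \sqrt{2} \sqrt{20} \left(-93\right) = 4 - \sqrt{2} \cdot 2 \sqrt{5} \left(-93\right) = 4 - 2 \sqrt{10} \left(-93\right) = 4 - - 186 \sqrt{10} = 4 + 186 \sqrt{10} \approx 592.18$)
$l + W = 2173 + \left(4 + 186 \sqrt{10}\right) = 2177 + 186 \sqrt{10}$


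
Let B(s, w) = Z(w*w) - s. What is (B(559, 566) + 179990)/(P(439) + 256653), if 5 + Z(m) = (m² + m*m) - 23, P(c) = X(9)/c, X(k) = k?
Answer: 90107433552125/112670676 ≈ 7.9974e+5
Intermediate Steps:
P(c) = 9/c
Z(m) = -28 + 2*m² (Z(m) = -5 + ((m² + m*m) - 23) = -5 + ((m² + m²) - 23) = -5 + (2*m² - 23) = -5 + (-23 + 2*m²) = -28 + 2*m²)
B(s, w) = -28 - s + 2*w⁴ (B(s, w) = (-28 + 2*(w*w)²) - s = (-28 + 2*(w²)²) - s = (-28 + 2*w⁴) - s = -28 - s + 2*w⁴)
(B(559, 566) + 179990)/(P(439) + 256653) = ((-28 - 1*559 + 2*566⁴) + 179990)/(9/439 + 256653) = ((-28 - 559 + 2*102627966736) + 179990)/(9*(1/439) + 256653) = ((-28 - 559 + 205255933472) + 179990)/(9/439 + 256653) = (205255932885 + 179990)/(112670676/439) = 205256112875*(439/112670676) = 90107433552125/112670676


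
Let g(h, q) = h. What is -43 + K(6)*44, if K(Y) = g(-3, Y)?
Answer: -175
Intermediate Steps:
K(Y) = -3
-43 + K(6)*44 = -43 - 3*44 = -43 - 132 = -175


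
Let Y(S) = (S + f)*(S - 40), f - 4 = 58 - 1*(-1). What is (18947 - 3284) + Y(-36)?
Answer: 13611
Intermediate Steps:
f = 63 (f = 4 + (58 - 1*(-1)) = 4 + (58 + 1) = 4 + 59 = 63)
Y(S) = (-40 + S)*(63 + S) (Y(S) = (S + 63)*(S - 40) = (63 + S)*(-40 + S) = (-40 + S)*(63 + S))
(18947 - 3284) + Y(-36) = (18947 - 3284) + (-2520 + (-36)**2 + 23*(-36)) = 15663 + (-2520 + 1296 - 828) = 15663 - 2052 = 13611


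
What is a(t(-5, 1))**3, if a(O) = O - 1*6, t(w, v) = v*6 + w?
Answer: -125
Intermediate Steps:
t(w, v) = w + 6*v (t(w, v) = 6*v + w = w + 6*v)
a(O) = -6 + O (a(O) = O - 6 = -6 + O)
a(t(-5, 1))**3 = (-6 + (-5 + 6*1))**3 = (-6 + (-5 + 6))**3 = (-6 + 1)**3 = (-5)**3 = -125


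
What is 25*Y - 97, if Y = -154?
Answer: -3947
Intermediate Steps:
25*Y - 97 = 25*(-154) - 97 = -3850 - 97 = -3947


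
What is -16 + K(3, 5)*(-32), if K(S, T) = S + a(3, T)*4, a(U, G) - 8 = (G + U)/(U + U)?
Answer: -3920/3 ≈ -1306.7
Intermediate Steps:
a(U, G) = 8 + (G + U)/(2*U) (a(U, G) = 8 + (G + U)/(U + U) = 8 + (G + U)/((2*U)) = 8 + (G + U)*(1/(2*U)) = 8 + (G + U)/(2*U))
K(S, T) = 34 + S + 2*T/3 (K(S, T) = S + ((½)*(T + 17*3)/3)*4 = S + ((½)*(⅓)*(T + 51))*4 = S + ((½)*(⅓)*(51 + T))*4 = S + (17/2 + T/6)*4 = S + (34 + 2*T/3) = 34 + S + 2*T/3)
-16 + K(3, 5)*(-32) = -16 + (34 + 3 + (⅔)*5)*(-32) = -16 + (34 + 3 + 10/3)*(-32) = -16 + (121/3)*(-32) = -16 - 3872/3 = -3920/3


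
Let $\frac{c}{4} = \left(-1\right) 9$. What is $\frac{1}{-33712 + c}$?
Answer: $- \frac{1}{33748} \approx -2.9631 \cdot 10^{-5}$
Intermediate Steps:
$c = -36$ ($c = 4 \left(\left(-1\right) 9\right) = 4 \left(-9\right) = -36$)
$\frac{1}{-33712 + c} = \frac{1}{-33712 - 36} = \frac{1}{-33748} = - \frac{1}{33748}$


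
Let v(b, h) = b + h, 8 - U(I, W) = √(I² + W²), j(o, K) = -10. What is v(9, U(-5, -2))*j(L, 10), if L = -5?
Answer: -170 + 10*√29 ≈ -116.15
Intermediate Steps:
U(I, W) = 8 - √(I² + W²)
v(9, U(-5, -2))*j(L, 10) = (9 + (8 - √((-5)² + (-2)²)))*(-10) = (9 + (8 - √(25 + 4)))*(-10) = (9 + (8 - √29))*(-10) = (17 - √29)*(-10) = -170 + 10*√29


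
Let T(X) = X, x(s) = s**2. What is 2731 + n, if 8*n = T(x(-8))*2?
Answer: 2747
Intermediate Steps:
n = 16 (n = ((-8)**2*2)/8 = (64*2)/8 = (1/8)*128 = 16)
2731 + n = 2731 + 16 = 2747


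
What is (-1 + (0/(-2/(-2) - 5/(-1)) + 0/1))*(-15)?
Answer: 15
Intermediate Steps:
(-1 + (0/(-2/(-2) - 5/(-1)) + 0/1))*(-15) = (-1 + (0/(-2*(-1/2) - 5*(-1)) + 0*1))*(-15) = (-1 + (0/(1 + 5) + 0))*(-15) = (-1 + (0/6 + 0))*(-15) = (-1 + (0*(1/6) + 0))*(-15) = (-1 + (0 + 0))*(-15) = (-1 + 0)*(-15) = -1*(-15) = 15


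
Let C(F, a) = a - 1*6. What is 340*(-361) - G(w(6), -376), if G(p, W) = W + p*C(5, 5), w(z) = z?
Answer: -122358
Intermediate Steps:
C(F, a) = -6 + a (C(F, a) = a - 6 = -6 + a)
G(p, W) = W - p (G(p, W) = W + p*(-6 + 5) = W + p*(-1) = W - p)
340*(-361) - G(w(6), -376) = 340*(-361) - (-376 - 1*6) = -122740 - (-376 - 6) = -122740 - 1*(-382) = -122740 + 382 = -122358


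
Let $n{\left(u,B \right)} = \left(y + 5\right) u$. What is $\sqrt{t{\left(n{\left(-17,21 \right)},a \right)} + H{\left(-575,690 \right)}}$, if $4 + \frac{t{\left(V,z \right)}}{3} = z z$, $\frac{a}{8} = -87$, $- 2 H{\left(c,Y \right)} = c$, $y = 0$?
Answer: $\frac{\sqrt{5814094}}{2} \approx 1205.6$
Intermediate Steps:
$H{\left(c,Y \right)} = - \frac{c}{2}$
$a = -696$ ($a = 8 \left(-87\right) = -696$)
$n{\left(u,B \right)} = 5 u$ ($n{\left(u,B \right)} = \left(0 + 5\right) u = 5 u$)
$t{\left(V,z \right)} = -12 + 3 z^{2}$ ($t{\left(V,z \right)} = -12 + 3 z z = -12 + 3 z^{2}$)
$\sqrt{t{\left(n{\left(-17,21 \right)},a \right)} + H{\left(-575,690 \right)}} = \sqrt{\left(-12 + 3 \left(-696\right)^{2}\right) - - \frac{575}{2}} = \sqrt{\left(-12 + 3 \cdot 484416\right) + \frac{575}{2}} = \sqrt{\left(-12 + 1453248\right) + \frac{575}{2}} = \sqrt{1453236 + \frac{575}{2}} = \sqrt{\frac{2907047}{2}} = \frac{\sqrt{5814094}}{2}$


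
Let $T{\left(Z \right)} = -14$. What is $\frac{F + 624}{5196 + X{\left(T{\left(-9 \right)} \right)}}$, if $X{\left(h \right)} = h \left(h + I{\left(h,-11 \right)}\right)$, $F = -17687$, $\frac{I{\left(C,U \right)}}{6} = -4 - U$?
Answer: $- \frac{17063}{4804} \approx -3.5518$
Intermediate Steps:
$I{\left(C,U \right)} = -24 - 6 U$ ($I{\left(C,U \right)} = 6 \left(-4 - U\right) = -24 - 6 U$)
$X{\left(h \right)} = h \left(42 + h\right)$ ($X{\left(h \right)} = h \left(h - -42\right) = h \left(h + \left(-24 + 66\right)\right) = h \left(h + 42\right) = h \left(42 + h\right)$)
$\frac{F + 624}{5196 + X{\left(T{\left(-9 \right)} \right)}} = \frac{-17687 + 624}{5196 - 14 \left(42 - 14\right)} = - \frac{17063}{5196 - 392} = - \frac{17063}{4804}$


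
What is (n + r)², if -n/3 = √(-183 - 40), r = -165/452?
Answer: -410010903/204304 + 495*I*√223/226 ≈ -2006.9 + 32.708*I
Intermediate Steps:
r = -165/452 (r = -165*1/452 = -165/452 ≈ -0.36504)
n = -3*I*√223 (n = -3*√(-183 - 40) = -3*I*√223 ≈ -44.8*I)
(n + r)² = (-3*I*√223 - 165/452)² = (-165/452 - 3*I*√223)²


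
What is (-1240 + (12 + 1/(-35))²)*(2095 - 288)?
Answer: -2427594273/1225 ≈ -1.9817e+6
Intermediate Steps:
(-1240 + (12 + 1/(-35))²)*(2095 - 288) = (-1240 + (12 - 1/35)²)*1807 = (-1240 + (419/35)²)*1807 = (-1240 + 175561/1225)*1807 = -1343439/1225*1807 = -2427594273/1225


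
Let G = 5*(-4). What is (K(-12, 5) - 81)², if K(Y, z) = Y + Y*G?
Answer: 21609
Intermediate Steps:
G = -20
K(Y, z) = -19*Y (K(Y, z) = Y + Y*(-20) = Y - 20*Y = -19*Y)
(K(-12, 5) - 81)² = (-19*(-12) - 81)² = (228 - 81)² = 147² = 21609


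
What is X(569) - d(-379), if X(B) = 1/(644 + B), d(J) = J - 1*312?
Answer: 838184/1213 ≈ 691.00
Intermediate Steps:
d(J) = -312 + J (d(J) = J - 312 = -312 + J)
X(569) - d(-379) = 1/(644 + 569) - (-312 - 379) = 1/1213 - 1*(-691) = 1/1213 + 691 = 838184/1213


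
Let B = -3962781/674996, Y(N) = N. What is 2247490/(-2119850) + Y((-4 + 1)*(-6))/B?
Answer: -385137061561/93338903365 ≈ -4.1262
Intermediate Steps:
B = -3962781/674996 ≈ -5.8708
2247490/(-2119850) + Y((-4 + 1)*(-6))/B = 2247490/(-2119850) + ((-4 + 1)*(-6))/(-3962781/674996) = 2247490*(-1/2119850) - 3*(-6)*(-674996/3962781) = -224749/211985 + 18*(-674996/3962781) = -224749/211985 - 1349992/440309 = -385137061561/93338903365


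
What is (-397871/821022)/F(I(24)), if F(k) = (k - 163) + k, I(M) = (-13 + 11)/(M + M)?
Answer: 795742/267790009 ≈ 0.0029715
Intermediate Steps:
I(M) = -1/M (I(M) = -2*1/(2*M) = -1/M)
F(k) = -163 + 2*k (F(k) = (-163 + k) + k = -163 + 2*k)
(-397871/821022)/F(I(24)) = (-397871/821022)/(-163 + 2*(-1/24)) = (-397871*1/821022)/(-163 + 2*(-1*1/24)) = -397871/(821022*(-163 + 2*(-1/24))) = -397871/(821022*(-163 - 1/12)) = -397871/(821022*(-1957/12)) = -397871/821022*(-12/1957) = 795742/267790009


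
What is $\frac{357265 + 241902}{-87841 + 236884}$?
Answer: $\frac{599167}{149043} \approx 4.0201$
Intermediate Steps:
$\frac{357265 + 241902}{-87841 + 236884} = \frac{599167}{149043}$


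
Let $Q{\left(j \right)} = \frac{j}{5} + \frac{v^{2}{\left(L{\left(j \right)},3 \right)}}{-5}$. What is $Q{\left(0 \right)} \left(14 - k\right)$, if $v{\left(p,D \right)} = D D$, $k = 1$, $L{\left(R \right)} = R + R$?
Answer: $- \frac{1053}{5} \approx -210.6$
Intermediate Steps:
$L{\left(R \right)} = 2 R$
$v{\left(p,D \right)} = D^{2}$
$Q{\left(j \right)} = - \frac{81}{5} + \frac{j}{5}$ ($Q{\left(j \right)} = \frac{j}{5} + \frac{\left(3^{2}\right)^{2}}{-5} = j \frac{1}{5} + 9^{2} \left(- \frac{1}{5}\right) = \frac{j}{5} + 81 \left(- \frac{1}{5}\right) = \frac{j}{5} - \frac{81}{5} = - \frac{81}{5} + \frac{j}{5}$)
$Q{\left(0 \right)} \left(14 - k\right) = \left(- \frac{81}{5} + \frac{1}{5} \cdot 0\right) \left(14 - 1\right) = \left(- \frac{81}{5} + 0\right) \left(14 - 1\right) = \left(- \frac{81}{5}\right) 13 = - \frac{1053}{5}$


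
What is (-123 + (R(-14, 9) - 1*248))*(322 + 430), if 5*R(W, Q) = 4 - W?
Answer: -1381424/5 ≈ -2.7629e+5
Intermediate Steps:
R(W, Q) = 4/5 - W/5 (R(W, Q) = (4 - W)/5 = 4/5 - W/5)
(-123 + (R(-14, 9) - 1*248))*(322 + 430) = (-123 + ((4/5 - 1/5*(-14)) - 1*248))*(322 + 430) = (-123 + ((4/5 + 14/5) - 248))*752 = (-123 + (18/5 - 248))*752 = (-123 - 1222/5)*752 = -1837/5*752 = -1381424/5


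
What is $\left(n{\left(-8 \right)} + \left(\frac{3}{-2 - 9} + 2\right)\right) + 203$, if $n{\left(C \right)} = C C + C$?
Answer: $\frac{2868}{11} \approx 260.73$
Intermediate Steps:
$n{\left(C \right)} = C + C^{2}$ ($n{\left(C \right)} = C^{2} + C = C + C^{2}$)
$\left(n{\left(-8 \right)} + \left(\frac{3}{-2 - 9} + 2\right)\right) + 203 = \left(- 8 \left(1 - 8\right) + \left(\frac{3}{-2 - 9} + 2\right)\right) + 203 = \left(\left(-8\right) \left(-7\right) + \left(\frac{3}{-11} + 2\right)\right) + 203 = \left(56 + \left(3 \left(- \frac{1}{11}\right) + 2\right)\right) + 203 = \left(56 + \left(- \frac{3}{11} + 2\right)\right) + 203 = \left(56 + \frac{19}{11}\right) + 203 = \frac{635}{11} + 203 = \frac{2868}{11}$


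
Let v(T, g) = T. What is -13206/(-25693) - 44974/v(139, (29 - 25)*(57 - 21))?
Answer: -1153681348/3571327 ≈ -323.04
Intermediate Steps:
-13206/(-25693) - 44974/v(139, (29 - 25)*(57 - 21)) = -13206/(-25693) - 44974/139 = -13206*(-1/25693) - 44974*1/139 = 13206/25693 - 44974/139 = -1153681348/3571327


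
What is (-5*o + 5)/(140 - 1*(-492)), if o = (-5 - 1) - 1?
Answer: 5/79 ≈ 0.063291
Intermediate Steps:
o = -7 (o = -6 - 1 = -7)
(-5*o + 5)/(140 - 1*(-492)) = (-5*(-7) + 5)/(140 - 1*(-492)) = (35 + 5)/(140 + 492) = 40/632 = 40*(1/632) = 5/79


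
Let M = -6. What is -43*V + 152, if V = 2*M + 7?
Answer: 367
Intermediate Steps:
V = -5 (V = 2*(-6) + 7 = -12 + 7 = -5)
-43*V + 152 = -43*(-5) + 152 = 215 + 152 = 367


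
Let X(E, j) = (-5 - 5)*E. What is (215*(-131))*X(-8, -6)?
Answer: -2253200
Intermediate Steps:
X(E, j) = -10*E
(215*(-131))*X(-8, -6) = (215*(-131))*(-10*(-8)) = -28165*80 = -2253200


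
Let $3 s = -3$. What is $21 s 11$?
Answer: $-231$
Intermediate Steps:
$s = -1$ ($s = \frac{1}{3} \left(-3\right) = -1$)
$21 s 11 = 21 \left(-1\right) 11 = \left(-21\right) 11 = -231$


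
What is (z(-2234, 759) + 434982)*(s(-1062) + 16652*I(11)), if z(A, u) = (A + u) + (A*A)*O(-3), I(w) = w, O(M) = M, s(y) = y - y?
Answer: -2663093929892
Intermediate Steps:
s(y) = 0
z(A, u) = A + u - 3*A**2 (z(A, u) = (A + u) + (A*A)*(-3) = (A + u) + A**2*(-3) = (A + u) - 3*A**2 = A + u - 3*A**2)
(z(-2234, 759) + 434982)*(s(-1062) + 16652*I(11)) = ((-2234 + 759 - 3*(-2234)**2) + 434982)*(0 + 16652*11) = ((-2234 + 759 - 3*4990756) + 434982)*(0 + 183172) = ((-2234 + 759 - 14972268) + 434982)*183172 = (-14973743 + 434982)*183172 = -14538761*183172 = -2663093929892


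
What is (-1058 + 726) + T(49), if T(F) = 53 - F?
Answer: -328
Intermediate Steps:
(-1058 + 726) + T(49) = (-1058 + 726) + (53 - 1*49) = -332 + (53 - 49) = -332 + 4 = -328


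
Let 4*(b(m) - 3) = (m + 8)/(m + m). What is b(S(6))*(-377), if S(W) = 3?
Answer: -31291/24 ≈ -1303.8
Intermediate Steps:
b(m) = 3 + (8 + m)/(8*m) (b(m) = 3 + ((m + 8)/(m + m))/4 = 3 + ((8 + m)/((2*m)))/4 = 3 + ((8 + m)*(1/(2*m)))/4 = 3 + ((8 + m)/(2*m))/4 = 3 + (8 + m)/(8*m))
b(S(6))*(-377) = (25/8 + 1/3)*(-377) = (25/8 + ⅓)*(-377) = (83/24)*(-377) = -31291/24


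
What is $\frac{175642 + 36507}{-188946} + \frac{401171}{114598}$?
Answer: $\frac{12871951166}{5413208427} \approx 2.3779$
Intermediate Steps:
$\frac{175642 + 36507}{-188946} + \frac{401171}{114598} = 212149 \left(- \frac{1}{188946}\right) + 401171 \cdot \frac{1}{114598} = - \frac{212149}{188946} + \frac{401171}{114598} = \frac{12871951166}{5413208427}$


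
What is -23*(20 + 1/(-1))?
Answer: -437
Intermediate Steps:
-23*(20 + 1/(-1)) = -23*(20 - 1) = -23*19 = -437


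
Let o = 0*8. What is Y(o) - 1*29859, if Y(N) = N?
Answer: -29859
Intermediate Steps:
o = 0
Y(o) - 1*29859 = 0 - 1*29859 = 0 - 29859 = -29859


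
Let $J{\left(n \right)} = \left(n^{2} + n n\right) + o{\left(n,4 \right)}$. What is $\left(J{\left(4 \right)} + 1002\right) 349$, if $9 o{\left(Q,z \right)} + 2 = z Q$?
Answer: $\frac{3252680}{9} \approx 3.6141 \cdot 10^{5}$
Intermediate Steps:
$o{\left(Q,z \right)} = - \frac{2}{9} + \frac{Q z}{9}$ ($o{\left(Q,z \right)} = - \frac{2}{9} + \frac{z Q}{9} = - \frac{2}{9} + \frac{Q z}{9}$)
$J{\left(n \right)} = - \frac{2}{9} + 2 n^{2} + \frac{4 n}{9}$ ($J{\left(n \right)} = \left(n^{2} + n n\right) + \left(- \frac{2}{9} + \frac{1}{9} n 4\right) = \left(n^{2} + n^{2}\right) + \left(- \frac{2}{9} + \frac{4 n}{9}\right) = 2 n^{2} + \left(- \frac{2}{9} + \frac{4 n}{9}\right) = - \frac{2}{9} + 2 n^{2} + \frac{4 n}{9}$)
$\left(J{\left(4 \right)} + 1002\right) 349 = \left(\left(- \frac{2}{9} + 2 \cdot 4^{2} + \frac{4}{9} \cdot 4\right) + 1002\right) 349 = \left(\left(- \frac{2}{9} + 2 \cdot 16 + \frac{16}{9}\right) + 1002\right) 349 = \left(\left(- \frac{2}{9} + 32 + \frac{16}{9}\right) + 1002\right) 349 = \left(\frac{302}{9} + 1002\right) 349 = \frac{9320}{9} \cdot 349 = \frac{3252680}{9}$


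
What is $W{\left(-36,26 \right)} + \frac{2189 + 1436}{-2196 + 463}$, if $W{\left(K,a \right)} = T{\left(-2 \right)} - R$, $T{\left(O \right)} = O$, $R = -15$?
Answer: $\frac{18904}{1733} \approx 10.908$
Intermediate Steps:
$W{\left(K,a \right)} = 13$ ($W{\left(K,a \right)} = -2 - -15 = -2 + 15 = 13$)
$W{\left(-36,26 \right)} + \frac{2189 + 1436}{-2196 + 463} = 13 + \frac{2189 + 1436}{-2196 + 463} = 13 + \frac{3625}{-1733} = 13 + 3625 \left(- \frac{1}{1733}\right) = 13 - \frac{3625}{1733} = \frac{18904}{1733}$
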